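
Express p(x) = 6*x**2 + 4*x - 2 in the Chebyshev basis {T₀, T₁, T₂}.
T₀ + (4)T₁ + (3)T₂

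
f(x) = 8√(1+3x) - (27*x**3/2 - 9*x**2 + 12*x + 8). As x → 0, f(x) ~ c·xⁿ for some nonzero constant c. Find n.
4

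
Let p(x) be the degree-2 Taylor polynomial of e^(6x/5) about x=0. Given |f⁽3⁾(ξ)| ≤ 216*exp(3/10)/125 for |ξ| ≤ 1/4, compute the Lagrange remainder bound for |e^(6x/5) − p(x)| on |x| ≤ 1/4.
9*exp(3/10)/2000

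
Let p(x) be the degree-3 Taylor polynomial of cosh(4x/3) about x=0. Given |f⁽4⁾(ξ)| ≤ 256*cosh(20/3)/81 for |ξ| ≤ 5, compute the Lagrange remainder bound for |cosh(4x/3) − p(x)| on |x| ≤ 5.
20000*cosh(20/3)/243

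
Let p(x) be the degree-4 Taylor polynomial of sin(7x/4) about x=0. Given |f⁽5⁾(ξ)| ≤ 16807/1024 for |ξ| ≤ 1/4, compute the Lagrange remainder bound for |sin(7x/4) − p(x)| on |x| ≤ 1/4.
16807/125829120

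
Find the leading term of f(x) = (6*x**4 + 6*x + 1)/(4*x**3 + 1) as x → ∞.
3*x/2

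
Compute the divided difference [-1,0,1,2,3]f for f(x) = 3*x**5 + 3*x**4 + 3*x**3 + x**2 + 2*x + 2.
18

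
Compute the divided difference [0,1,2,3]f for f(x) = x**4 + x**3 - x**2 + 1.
7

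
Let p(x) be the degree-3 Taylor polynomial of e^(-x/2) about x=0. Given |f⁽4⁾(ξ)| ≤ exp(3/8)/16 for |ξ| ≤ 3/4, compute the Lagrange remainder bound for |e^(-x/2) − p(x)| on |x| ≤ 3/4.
27*exp(3/8)/32768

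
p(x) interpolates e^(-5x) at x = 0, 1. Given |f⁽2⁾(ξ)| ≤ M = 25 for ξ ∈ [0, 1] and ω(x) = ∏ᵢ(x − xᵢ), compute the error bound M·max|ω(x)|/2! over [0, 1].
25/8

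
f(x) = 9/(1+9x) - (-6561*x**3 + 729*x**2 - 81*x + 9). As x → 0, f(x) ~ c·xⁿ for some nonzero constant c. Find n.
4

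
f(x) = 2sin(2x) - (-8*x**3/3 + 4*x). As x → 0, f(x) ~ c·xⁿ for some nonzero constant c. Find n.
5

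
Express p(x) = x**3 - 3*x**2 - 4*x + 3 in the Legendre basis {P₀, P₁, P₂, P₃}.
(2)P₀ + (-17/5)P₁ + (-2)P₂ + (2/5)P₃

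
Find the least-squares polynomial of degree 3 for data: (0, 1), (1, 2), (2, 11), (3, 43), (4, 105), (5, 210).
71/63 + (-169/189)x + (-34/63)x² + (49/27)x³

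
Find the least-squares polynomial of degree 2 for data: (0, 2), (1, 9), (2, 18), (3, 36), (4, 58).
83/35 + (193/70)x + (39/14)x²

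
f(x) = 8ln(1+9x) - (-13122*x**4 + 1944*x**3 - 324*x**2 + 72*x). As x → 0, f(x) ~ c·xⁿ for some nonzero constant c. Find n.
5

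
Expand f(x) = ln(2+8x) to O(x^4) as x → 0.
log(2) + 4*x - 8*x**2 + 64*x**3/3 + O(x**4)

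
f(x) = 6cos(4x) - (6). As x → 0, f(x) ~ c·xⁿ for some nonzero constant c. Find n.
2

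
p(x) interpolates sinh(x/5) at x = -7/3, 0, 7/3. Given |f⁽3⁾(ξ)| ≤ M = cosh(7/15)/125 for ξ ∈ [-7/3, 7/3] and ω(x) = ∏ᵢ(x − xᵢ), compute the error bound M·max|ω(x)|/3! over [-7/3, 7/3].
343*sqrt(3)*cosh(7/15)/91125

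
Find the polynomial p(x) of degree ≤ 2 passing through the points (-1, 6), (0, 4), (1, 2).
4 - 2*x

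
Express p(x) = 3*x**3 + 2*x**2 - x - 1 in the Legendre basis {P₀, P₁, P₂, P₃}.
(-1/3)P₀ + (4/5)P₁ + (4/3)P₂ + (6/5)P₃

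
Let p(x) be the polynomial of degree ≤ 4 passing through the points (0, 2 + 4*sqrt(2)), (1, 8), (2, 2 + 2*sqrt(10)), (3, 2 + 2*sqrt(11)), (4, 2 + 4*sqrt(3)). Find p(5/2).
-5*sqrt(3)/32 + 3*sqrt(2)/32 + 17/16 + 15*sqrt(11)/16 + 45*sqrt(10)/32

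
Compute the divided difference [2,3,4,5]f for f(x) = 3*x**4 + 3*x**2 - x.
42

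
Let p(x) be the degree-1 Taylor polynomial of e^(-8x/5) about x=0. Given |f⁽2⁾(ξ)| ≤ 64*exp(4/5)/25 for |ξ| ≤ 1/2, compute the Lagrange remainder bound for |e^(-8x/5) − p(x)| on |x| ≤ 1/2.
8*exp(4/5)/25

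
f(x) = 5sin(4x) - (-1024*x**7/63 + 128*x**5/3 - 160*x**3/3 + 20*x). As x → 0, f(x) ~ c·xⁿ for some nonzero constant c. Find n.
9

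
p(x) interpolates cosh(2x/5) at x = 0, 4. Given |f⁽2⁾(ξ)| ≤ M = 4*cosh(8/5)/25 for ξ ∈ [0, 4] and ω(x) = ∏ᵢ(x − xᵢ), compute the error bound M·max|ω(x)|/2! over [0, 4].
8*cosh(8/5)/25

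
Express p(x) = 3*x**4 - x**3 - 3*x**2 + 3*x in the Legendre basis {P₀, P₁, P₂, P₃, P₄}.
(-2/5)P₀ + (12/5)P₁ + (-2/7)P₂ + (-2/5)P₃ + (24/35)P₄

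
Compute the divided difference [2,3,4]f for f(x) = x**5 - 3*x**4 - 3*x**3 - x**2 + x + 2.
92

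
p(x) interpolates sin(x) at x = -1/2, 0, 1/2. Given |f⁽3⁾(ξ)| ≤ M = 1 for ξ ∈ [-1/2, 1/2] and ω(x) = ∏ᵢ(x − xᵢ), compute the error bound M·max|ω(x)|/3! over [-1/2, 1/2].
sqrt(3)/216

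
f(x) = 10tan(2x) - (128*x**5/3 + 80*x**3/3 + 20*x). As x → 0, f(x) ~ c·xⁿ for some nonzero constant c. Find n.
7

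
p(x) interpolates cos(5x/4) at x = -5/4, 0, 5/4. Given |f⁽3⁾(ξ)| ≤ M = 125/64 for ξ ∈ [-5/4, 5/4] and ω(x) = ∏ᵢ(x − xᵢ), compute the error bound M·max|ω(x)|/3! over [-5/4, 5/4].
15625*sqrt(3)/110592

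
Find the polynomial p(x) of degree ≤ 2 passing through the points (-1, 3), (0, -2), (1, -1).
3*x**2 - 2*x - 2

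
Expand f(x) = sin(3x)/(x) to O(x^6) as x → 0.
3 - 9*x**2/2 + 81*x**4/40 + O(x**6)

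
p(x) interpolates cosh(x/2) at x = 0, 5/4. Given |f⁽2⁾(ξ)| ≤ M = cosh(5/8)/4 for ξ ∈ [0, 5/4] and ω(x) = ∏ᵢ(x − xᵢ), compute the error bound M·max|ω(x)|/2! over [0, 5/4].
25*cosh(5/8)/512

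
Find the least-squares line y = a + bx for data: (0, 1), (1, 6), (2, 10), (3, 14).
a = 13/10, b = 43/10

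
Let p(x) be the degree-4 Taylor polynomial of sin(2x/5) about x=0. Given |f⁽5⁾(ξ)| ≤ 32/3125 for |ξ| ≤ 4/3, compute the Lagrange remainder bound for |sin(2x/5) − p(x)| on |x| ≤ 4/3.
4096/11390625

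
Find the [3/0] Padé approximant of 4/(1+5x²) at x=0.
4 - 20*x**2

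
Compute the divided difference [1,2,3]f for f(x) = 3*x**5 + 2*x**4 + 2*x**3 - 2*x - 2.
332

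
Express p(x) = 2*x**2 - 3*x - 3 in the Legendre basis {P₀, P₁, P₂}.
(-7/3)P₀ + (-3)P₁ + (4/3)P₂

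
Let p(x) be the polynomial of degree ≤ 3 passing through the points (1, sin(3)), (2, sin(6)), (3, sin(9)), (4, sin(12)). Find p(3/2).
15*sin(6)/16 - 5*sin(9)/16 + sin(12)/16 + 5*sin(3)/16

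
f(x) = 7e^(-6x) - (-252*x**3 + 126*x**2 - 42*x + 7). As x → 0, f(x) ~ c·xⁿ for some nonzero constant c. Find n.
4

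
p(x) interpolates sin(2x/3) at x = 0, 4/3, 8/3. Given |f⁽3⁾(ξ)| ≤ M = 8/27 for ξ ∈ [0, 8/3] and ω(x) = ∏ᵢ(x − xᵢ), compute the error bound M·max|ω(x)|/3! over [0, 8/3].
512*sqrt(3)/19683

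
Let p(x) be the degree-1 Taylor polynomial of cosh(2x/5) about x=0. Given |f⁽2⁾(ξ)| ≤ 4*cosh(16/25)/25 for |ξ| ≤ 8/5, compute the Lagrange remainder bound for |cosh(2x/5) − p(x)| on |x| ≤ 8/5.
128*cosh(16/25)/625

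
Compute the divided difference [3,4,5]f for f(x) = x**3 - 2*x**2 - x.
10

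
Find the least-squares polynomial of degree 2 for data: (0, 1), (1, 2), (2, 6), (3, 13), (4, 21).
29/35 + (17/70)x + (17/14)x²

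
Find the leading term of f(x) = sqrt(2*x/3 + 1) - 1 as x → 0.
x/3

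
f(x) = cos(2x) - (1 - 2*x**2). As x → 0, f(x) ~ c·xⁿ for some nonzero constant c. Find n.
4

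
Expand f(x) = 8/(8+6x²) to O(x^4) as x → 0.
1 - 3*x**2/4 + O(x**4)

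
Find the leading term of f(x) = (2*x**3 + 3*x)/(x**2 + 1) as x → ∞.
2*x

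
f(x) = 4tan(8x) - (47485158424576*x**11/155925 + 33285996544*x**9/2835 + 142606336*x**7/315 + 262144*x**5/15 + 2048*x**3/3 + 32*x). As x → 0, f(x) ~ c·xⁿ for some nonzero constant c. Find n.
13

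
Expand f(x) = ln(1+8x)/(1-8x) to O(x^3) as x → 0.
8*x + 32*x**2 + O(x**3)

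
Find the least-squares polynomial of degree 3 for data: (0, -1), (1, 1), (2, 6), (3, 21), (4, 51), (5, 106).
-68/63 + (1235/378)x + (-545/252)x² + (125/108)x³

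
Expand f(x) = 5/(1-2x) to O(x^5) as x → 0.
5 + 10*x + 20*x**2 + 40*x**3 + 80*x**4 + O(x**5)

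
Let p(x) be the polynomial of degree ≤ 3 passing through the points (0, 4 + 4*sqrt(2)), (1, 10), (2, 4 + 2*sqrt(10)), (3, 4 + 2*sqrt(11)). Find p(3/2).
-sqrt(11)/8 - sqrt(2)/4 + 9*sqrt(10)/8 + 59/8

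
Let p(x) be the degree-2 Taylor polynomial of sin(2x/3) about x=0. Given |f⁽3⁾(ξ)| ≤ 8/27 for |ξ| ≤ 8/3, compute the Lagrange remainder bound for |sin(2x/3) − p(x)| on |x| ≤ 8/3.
2048/2187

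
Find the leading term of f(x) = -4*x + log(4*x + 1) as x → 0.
-8*x**2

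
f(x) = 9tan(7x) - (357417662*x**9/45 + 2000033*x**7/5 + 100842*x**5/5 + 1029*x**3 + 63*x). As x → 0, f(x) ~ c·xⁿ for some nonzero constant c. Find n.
11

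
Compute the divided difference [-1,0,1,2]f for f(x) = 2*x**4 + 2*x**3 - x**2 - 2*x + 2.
6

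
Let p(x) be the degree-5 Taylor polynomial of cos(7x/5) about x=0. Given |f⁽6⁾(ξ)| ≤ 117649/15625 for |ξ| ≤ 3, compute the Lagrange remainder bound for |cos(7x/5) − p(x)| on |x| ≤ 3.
9529569/1250000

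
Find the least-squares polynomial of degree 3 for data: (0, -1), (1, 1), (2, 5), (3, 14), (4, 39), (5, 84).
-23/21 + (575/126)x + (-269/84)x² + (41/36)x³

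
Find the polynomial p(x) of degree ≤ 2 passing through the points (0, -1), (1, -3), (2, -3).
x**2 - 3*x - 1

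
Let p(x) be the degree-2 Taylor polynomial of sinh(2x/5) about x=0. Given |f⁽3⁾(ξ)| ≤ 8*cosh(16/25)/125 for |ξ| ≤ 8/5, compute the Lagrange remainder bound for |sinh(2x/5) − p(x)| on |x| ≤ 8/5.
2048*cosh(16/25)/46875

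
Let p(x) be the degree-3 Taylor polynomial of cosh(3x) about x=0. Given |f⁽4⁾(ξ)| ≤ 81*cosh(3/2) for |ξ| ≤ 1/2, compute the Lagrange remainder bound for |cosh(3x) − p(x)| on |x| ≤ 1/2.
27*cosh(3/2)/128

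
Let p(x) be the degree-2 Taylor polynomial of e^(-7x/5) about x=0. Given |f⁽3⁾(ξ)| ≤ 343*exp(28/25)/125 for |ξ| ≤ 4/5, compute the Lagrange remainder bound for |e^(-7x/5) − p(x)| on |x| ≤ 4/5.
10976*exp(28/25)/46875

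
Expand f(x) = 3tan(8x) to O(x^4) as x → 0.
24*x + 512*x**3 + O(x**4)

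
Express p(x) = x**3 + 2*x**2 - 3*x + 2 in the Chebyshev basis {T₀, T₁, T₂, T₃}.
(3)T₀ + (-9/4)T₁ + T₂ + (1/4)T₃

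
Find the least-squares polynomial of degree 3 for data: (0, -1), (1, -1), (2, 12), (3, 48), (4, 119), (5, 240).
-74/63 + (-361/378)x + (-101/252)x² + (221/108)x³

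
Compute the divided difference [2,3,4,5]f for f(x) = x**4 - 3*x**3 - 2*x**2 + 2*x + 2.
11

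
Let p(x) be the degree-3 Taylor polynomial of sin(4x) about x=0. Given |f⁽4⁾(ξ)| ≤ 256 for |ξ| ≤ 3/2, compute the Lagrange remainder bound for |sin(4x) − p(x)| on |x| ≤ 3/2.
54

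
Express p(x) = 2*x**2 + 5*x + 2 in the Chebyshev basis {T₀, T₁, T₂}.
(3)T₀ + (5)T₁ + T₂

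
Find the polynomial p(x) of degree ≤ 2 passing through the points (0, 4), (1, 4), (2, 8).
2*x**2 - 2*x + 4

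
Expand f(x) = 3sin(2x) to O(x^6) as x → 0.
6*x - 4*x**3 + 4*x**5/5 + O(x**6)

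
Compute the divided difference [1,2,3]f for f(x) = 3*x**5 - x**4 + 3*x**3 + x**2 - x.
264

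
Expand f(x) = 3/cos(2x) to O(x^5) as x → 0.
3 + 6*x**2 + 10*x**4 + O(x**5)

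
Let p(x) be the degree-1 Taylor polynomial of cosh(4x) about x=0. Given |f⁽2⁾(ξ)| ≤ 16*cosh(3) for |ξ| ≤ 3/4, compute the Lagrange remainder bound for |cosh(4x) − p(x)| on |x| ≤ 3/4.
9*cosh(3)/2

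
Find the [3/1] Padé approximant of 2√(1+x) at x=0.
(-x**3/32 + 3*x**2/8 + 9*x/4 + 2)/(5*x/8 + 1)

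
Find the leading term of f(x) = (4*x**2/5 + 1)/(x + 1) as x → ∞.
4*x/5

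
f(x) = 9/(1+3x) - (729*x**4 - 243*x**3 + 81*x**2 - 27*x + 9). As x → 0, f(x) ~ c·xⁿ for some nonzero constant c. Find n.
5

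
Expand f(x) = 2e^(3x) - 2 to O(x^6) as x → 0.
6*x + 9*x**2 + 9*x**3 + 27*x**4/4 + 81*x**5/20 + O(x**6)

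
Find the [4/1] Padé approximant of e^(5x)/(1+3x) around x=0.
(310625*x**4/12696 + 20875*x**3/1587 + 10725*x**2/1058 + 2020*x/529 + 1)/(962*x/529 + 1)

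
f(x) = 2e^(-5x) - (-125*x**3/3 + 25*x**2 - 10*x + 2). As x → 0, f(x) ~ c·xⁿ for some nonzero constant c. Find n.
4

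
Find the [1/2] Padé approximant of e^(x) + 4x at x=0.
(103*x/21 + 1)/(-x**2/42 - 2*x/21 + 1)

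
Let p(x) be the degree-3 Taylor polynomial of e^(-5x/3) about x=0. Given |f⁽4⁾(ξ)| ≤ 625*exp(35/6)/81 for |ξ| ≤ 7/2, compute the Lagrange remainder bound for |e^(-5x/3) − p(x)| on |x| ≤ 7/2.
1500625*exp(35/6)/31104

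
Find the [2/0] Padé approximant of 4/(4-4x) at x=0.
x**2 + x + 1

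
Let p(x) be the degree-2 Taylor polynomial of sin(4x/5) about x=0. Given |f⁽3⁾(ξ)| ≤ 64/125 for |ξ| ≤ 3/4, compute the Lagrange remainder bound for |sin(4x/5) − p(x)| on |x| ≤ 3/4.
9/250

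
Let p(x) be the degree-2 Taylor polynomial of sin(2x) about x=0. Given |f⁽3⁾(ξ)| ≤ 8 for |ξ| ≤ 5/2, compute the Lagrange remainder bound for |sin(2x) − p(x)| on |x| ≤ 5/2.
125/6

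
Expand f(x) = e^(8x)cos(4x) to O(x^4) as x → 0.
1 + 8*x + 24*x**2 + 64*x**3/3 + O(x**4)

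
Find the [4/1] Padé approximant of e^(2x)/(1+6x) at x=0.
(14858*x**4/20895 + 27704*x**3/20895 + 13938*x**2/6965 + 13928*x/6965 + 1)/(41788*x/6965 + 1)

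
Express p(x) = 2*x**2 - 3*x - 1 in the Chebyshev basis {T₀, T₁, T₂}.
(-3)T₁ + T₂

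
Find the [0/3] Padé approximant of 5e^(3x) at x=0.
5/(-9*x**3/2 + 9*x**2/2 - 3*x + 1)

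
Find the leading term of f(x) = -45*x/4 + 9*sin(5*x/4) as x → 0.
-375*x**3/128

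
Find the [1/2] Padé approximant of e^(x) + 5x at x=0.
(1261*x/213 + 1)/(-3*x**2/142 - 17*x/213 + 1)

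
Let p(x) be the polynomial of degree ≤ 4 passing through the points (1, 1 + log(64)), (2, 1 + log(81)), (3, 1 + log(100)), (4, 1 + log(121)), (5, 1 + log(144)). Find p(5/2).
1 + log(30*11**(11/16)*2**(17/64)*3**(59/64)*5**(13/32)/11)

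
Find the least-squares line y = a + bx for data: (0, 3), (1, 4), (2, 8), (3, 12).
a = 21/10, b = 31/10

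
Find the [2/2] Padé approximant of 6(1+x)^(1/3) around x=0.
(14*x**2/9 + 7*x + 6)/(5*x**2/54 + 5*x/6 + 1)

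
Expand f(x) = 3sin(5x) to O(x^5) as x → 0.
15*x - 125*x**3/2 + O(x**5)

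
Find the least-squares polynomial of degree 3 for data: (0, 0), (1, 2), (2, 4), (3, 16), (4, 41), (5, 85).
23/126 + (1555/756)x + (-461/252)x² + (26/27)x³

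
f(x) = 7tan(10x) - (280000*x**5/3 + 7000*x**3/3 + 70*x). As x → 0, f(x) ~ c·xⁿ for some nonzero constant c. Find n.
7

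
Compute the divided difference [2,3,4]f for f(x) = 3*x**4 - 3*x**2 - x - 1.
162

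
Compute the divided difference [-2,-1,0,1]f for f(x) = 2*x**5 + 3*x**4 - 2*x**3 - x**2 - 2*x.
2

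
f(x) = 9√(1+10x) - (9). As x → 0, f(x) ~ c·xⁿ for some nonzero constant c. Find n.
1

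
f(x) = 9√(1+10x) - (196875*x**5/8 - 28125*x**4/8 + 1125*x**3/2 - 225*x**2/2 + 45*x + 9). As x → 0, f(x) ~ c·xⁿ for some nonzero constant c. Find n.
6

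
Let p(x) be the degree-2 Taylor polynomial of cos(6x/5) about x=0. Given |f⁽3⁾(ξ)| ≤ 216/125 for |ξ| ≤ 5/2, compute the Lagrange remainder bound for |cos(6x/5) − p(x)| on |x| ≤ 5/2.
9/2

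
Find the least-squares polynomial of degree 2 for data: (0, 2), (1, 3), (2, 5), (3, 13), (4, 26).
87/35 + (-97/35)x + (15/7)x²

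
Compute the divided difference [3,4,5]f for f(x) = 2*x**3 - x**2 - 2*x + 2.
23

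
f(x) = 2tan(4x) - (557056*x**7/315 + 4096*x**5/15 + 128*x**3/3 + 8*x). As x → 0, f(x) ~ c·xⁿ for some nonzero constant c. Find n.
9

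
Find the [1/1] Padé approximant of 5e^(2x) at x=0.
(5*x + 5)/(1 - x)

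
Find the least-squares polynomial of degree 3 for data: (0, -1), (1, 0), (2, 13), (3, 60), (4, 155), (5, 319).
-19/21 + (-29/126)x + (-193/84)x² + (109/36)x³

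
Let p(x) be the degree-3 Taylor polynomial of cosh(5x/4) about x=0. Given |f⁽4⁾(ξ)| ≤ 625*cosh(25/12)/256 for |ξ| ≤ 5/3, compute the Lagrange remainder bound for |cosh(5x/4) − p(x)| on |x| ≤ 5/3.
390625*cosh(25/12)/497664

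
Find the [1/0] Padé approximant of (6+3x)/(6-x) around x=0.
2*x/3 + 1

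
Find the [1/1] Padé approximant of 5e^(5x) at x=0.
(25*x/2 + 5)/(1 - 5*x/2)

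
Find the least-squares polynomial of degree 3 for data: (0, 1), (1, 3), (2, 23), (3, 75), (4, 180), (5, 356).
103/126 + (713/756)x + (-295/252)x² + (82/27)x³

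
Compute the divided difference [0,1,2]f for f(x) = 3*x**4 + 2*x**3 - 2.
27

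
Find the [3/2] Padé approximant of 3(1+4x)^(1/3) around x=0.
(448*x**3/135 + 112*x**2/5 + 84*x/5 + 3)/(32*x**2/9 + 64*x/15 + 1)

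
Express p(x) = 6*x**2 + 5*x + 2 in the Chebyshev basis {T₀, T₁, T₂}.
(5)T₀ + (5)T₁ + (3)T₂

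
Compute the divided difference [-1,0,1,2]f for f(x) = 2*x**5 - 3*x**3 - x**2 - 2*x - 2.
7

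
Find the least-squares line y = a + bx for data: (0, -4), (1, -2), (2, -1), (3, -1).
a = -7/2, b = 1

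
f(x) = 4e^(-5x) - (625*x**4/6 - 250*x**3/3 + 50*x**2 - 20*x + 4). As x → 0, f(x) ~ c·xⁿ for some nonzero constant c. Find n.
5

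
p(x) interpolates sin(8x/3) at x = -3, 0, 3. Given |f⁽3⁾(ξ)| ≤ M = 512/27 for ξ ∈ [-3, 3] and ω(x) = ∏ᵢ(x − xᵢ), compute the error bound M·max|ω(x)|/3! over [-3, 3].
512*sqrt(3)/27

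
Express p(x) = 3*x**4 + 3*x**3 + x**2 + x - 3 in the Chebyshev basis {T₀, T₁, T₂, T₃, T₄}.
(-11/8)T₀ + (13/4)T₁ + (2)T₂ + (3/4)T₃ + (3/8)T₄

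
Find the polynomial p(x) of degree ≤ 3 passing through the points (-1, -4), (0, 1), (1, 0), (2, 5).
2*x**3 - 3*x**2 + 1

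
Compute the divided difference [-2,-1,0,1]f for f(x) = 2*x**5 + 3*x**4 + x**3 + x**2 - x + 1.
5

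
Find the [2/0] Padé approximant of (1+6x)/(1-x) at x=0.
7*x**2 + 7*x + 1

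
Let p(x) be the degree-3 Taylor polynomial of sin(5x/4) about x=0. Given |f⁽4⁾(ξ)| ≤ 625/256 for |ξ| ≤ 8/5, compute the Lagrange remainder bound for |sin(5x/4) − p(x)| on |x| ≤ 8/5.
2/3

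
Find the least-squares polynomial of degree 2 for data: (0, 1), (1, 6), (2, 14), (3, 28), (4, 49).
10/7 + (33/35)x + (19/7)x²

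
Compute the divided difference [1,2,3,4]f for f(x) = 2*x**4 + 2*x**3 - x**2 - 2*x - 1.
22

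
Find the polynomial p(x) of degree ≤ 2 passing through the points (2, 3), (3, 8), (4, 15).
x**2 - 1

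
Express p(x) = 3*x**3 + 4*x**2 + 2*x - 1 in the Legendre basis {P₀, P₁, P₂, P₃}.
(1/3)P₀ + (19/5)P₁ + (8/3)P₂ + (6/5)P₃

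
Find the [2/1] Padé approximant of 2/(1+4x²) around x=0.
2 - 8*x**2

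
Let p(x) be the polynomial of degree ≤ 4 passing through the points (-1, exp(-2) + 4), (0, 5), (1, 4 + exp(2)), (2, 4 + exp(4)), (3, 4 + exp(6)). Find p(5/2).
5*(-14*exp(4) - 1 + 108*exp(2) + 28*exp(6) + 7*exp(8))*exp(-2)/128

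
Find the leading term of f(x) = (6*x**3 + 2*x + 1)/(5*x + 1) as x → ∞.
6*x**2/5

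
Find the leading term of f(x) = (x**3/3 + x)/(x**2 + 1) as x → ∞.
x/3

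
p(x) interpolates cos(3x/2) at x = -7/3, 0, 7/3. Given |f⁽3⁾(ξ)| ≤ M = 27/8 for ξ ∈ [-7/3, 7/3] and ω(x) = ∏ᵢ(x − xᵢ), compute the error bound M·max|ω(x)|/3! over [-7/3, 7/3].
343*sqrt(3)/216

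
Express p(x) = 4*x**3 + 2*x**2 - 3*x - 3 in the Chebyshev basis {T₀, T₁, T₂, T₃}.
(-2)T₀ + T₂ + T₃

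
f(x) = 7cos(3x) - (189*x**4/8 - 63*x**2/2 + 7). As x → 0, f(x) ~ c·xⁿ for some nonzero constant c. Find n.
6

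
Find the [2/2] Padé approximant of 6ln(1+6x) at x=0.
36*x*(3*x + 1)/(6*x**2 + 6*x + 1)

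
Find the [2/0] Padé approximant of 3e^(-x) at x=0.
3*x**2/2 - 3*x + 3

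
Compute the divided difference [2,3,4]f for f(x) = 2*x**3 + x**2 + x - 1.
19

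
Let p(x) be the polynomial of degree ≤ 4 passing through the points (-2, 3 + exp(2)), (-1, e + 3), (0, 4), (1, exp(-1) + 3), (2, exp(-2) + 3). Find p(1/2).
(-5 + 60*e + (-20*e + 3*exp(2) + 474)*exp(2))*exp(-2)/128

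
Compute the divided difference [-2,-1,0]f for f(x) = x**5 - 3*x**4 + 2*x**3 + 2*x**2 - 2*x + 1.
-40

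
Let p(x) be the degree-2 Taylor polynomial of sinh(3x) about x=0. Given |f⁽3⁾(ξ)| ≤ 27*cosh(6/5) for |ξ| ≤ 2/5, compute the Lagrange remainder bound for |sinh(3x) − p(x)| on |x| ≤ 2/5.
36*cosh(6/5)/125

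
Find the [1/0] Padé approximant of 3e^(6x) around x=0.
18*x + 3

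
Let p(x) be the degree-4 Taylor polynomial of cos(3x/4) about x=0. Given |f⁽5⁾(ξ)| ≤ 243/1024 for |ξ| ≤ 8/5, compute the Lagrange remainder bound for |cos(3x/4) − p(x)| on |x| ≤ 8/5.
324/15625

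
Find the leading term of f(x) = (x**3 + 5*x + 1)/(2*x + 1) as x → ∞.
x**2/2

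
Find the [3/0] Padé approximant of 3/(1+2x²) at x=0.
3 - 6*x**2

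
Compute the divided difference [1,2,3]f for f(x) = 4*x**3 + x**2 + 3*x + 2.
25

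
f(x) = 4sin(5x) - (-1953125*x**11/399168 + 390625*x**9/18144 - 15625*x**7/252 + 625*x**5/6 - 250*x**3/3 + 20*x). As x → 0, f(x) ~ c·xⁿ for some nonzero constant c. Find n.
13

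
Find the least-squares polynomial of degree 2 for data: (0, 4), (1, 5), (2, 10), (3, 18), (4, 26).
127/35 + (59/70)x + (17/14)x²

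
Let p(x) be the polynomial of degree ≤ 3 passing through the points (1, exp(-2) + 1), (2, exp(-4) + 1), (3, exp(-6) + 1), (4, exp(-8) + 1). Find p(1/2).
(-35*exp(4) - 5 + 21*exp(2) + 35*exp(6) + 16*exp(8))*exp(-8)/16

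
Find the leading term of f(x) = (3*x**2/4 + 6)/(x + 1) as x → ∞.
3*x/4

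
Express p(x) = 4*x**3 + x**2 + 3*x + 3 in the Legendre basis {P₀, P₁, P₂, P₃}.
(10/3)P₀ + (27/5)P₁ + (2/3)P₂ + (8/5)P₃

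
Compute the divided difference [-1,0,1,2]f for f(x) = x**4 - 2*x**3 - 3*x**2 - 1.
0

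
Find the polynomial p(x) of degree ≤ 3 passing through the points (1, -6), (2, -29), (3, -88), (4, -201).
-3*x**3 - 2*x - 1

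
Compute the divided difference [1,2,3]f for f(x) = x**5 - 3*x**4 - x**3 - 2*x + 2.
9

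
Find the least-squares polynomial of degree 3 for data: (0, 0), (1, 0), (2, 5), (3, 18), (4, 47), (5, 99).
-1/6 + (307/252)x + (-131/84)x² + (19/18)x³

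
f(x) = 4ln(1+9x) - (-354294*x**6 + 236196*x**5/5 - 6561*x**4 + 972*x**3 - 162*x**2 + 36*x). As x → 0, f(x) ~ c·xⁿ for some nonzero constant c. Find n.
7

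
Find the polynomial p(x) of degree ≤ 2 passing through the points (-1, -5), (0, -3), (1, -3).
-x**2 + x - 3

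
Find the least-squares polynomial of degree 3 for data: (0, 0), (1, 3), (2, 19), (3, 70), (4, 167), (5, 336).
-5/126 + (1577/756)x + (-547/252)x² + (82/27)x³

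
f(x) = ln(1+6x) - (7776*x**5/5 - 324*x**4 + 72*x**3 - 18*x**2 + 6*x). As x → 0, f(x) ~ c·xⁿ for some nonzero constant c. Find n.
6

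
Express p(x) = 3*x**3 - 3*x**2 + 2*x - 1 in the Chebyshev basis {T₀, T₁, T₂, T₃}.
(-5/2)T₀ + (17/4)T₁ + (-3/2)T₂ + (3/4)T₃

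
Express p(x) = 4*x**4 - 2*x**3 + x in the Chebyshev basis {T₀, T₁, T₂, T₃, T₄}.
(3/2)T₀ + (-1/2)T₁ + (2)T₂ + (-1/2)T₃ + (1/2)T₄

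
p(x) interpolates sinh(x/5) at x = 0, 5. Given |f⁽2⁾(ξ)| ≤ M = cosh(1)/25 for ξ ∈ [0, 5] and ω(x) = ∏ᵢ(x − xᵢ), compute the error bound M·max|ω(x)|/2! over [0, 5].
cosh(1)/8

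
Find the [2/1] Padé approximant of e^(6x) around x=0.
(6*x**2 + 4*x + 1)/(1 - 2*x)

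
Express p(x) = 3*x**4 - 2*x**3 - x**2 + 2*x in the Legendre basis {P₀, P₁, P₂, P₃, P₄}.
(4/15)P₀ + (4/5)P₁ + (22/21)P₂ + (-4/5)P₃ + (24/35)P₄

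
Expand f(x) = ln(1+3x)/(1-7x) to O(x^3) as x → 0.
3*x + 33*x**2/2 + O(x**3)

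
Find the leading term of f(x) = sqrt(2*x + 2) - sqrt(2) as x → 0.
sqrt(2)*x/2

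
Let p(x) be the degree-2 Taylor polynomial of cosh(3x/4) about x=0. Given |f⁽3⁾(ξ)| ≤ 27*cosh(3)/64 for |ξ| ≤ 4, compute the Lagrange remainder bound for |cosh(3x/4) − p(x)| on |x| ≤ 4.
9*cosh(3)/2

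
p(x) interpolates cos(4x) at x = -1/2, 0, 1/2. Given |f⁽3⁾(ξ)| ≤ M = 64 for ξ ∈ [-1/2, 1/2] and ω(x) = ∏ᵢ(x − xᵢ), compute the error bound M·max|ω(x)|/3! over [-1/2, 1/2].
8*sqrt(3)/27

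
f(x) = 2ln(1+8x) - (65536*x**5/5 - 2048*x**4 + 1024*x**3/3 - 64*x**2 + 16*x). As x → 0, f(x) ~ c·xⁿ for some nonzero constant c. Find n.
6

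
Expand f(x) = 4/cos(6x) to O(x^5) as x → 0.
4 + 72*x**2 + 1080*x**4 + O(x**5)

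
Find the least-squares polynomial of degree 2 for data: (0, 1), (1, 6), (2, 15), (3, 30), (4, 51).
43/35 + (54/35)x + (19/7)x²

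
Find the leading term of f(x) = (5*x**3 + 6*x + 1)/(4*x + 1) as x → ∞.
5*x**2/4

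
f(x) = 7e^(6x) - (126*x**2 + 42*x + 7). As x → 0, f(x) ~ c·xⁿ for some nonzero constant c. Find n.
3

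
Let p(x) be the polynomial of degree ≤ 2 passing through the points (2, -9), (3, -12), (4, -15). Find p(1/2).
-9/2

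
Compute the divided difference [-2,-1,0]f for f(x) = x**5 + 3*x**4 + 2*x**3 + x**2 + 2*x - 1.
1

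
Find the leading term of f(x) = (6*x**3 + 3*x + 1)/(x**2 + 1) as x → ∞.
6*x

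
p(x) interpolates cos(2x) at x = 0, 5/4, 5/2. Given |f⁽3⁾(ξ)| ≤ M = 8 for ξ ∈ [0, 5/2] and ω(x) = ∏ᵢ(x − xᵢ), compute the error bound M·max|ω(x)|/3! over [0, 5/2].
125*sqrt(3)/216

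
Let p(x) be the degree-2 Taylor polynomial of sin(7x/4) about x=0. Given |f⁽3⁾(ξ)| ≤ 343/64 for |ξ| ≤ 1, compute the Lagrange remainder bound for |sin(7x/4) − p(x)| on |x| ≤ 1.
343/384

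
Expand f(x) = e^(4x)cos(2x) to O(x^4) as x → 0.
1 + 4*x + 6*x**2 + 8*x**3/3 + O(x**4)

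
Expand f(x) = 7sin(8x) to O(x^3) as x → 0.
56*x + O(x**3)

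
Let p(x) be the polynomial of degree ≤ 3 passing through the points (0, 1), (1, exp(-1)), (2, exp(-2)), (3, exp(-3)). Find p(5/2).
(-5*exp(2) + 5 + exp(3) + 15*e)*exp(-3)/16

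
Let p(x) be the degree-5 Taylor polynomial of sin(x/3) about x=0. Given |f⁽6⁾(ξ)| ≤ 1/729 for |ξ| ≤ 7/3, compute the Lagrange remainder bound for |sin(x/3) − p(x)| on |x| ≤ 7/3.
117649/382637520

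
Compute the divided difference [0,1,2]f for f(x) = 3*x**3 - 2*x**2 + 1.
7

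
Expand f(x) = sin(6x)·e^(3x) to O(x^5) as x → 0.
6*x + 18*x**2 - 9*x**3 - 81*x**4 + O(x**5)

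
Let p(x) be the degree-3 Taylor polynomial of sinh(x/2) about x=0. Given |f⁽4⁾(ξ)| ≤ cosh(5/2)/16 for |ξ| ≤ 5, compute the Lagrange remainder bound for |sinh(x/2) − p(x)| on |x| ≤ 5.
625*cosh(5/2)/384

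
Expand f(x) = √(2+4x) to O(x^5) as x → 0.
sqrt(2) + sqrt(2)*x - sqrt(2)*x**2/2 + sqrt(2)*x**3/2 - 5*sqrt(2)*x**4/8 + O(x**5)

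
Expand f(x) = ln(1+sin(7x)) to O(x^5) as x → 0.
7*x - 49*x**2/2 + 343*x**3/6 - 2401*x**4/12 + O(x**5)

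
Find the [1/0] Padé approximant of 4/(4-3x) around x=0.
3*x/4 + 1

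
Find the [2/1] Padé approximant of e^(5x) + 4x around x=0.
(-5*x**2/2 + 22*x/3 + 1)/(1 - 5*x/3)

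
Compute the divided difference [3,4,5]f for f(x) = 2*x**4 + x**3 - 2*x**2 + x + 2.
204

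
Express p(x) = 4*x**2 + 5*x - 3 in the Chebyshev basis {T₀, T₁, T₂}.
-T₀ + (5)T₁ + (2)T₂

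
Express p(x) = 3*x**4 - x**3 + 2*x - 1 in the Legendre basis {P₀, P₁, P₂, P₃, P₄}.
(-2/5)P₀ + (7/5)P₁ + (12/7)P₂ + (-2/5)P₃ + (24/35)P₄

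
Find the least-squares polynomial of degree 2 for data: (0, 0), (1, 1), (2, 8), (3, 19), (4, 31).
-17/35 + (4/7)x + (13/7)x²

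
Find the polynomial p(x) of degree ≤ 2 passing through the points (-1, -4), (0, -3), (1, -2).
x - 3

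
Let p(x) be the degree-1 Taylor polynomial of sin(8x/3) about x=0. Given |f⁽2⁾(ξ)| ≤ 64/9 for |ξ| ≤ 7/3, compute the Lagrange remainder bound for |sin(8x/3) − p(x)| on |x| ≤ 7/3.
1568/81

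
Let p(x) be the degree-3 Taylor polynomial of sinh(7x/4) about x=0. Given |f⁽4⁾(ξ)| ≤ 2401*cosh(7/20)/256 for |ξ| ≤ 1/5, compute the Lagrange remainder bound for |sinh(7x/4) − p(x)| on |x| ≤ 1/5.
2401*cosh(7/20)/3840000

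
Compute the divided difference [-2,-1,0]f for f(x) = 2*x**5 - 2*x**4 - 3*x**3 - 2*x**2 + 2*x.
-37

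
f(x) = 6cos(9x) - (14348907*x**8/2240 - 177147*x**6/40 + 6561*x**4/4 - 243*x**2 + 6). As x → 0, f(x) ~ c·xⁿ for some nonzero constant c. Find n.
10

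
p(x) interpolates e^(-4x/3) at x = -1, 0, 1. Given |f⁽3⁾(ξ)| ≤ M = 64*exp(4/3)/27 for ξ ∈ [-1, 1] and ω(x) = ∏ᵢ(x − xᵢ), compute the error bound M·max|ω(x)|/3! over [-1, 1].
64*sqrt(3)*exp(4/3)/729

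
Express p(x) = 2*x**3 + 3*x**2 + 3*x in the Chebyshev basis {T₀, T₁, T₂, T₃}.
(3/2)T₀ + (9/2)T₁ + (3/2)T₂ + (1/2)T₃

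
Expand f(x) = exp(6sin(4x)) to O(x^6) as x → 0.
1 + 24*x + 288*x**2 + 2240*x**3 + 12288*x**4 + 239872*x**5/5 + O(x**6)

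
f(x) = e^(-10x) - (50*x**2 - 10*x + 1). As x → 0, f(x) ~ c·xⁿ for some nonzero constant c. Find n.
3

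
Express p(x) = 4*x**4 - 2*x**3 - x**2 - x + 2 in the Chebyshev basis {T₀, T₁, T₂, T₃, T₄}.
(3)T₀ + (-5/2)T₁ + (3/2)T₂ + (-1/2)T₃ + (1/2)T₄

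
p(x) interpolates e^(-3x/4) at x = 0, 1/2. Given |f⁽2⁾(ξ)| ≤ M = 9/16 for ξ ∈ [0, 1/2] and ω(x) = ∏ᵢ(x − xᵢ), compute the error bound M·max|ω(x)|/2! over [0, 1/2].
9/512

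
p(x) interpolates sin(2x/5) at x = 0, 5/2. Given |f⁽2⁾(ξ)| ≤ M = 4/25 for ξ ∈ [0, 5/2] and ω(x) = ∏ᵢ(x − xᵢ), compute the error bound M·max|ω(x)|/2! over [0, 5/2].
1/8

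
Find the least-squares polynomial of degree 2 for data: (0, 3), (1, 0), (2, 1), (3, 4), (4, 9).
97/35 + (-124/35)x + (9/7)x²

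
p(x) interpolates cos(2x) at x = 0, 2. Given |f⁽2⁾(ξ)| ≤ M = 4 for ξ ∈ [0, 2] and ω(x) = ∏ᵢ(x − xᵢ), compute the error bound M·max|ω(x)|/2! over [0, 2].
2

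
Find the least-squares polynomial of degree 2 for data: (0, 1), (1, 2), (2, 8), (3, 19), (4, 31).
23/35 + (-1/70)x + (27/14)x²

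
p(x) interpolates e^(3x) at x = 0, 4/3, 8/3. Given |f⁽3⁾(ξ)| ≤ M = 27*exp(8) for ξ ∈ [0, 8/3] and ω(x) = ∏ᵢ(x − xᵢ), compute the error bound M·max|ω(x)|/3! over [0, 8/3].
64*sqrt(3)*exp(8)/27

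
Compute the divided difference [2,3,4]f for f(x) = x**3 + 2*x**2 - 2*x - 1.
11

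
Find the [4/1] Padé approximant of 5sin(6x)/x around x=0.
324*x**4 - 180*x**2 + 30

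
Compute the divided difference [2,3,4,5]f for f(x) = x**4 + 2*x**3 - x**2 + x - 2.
16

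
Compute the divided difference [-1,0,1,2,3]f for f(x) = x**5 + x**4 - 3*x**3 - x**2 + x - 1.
6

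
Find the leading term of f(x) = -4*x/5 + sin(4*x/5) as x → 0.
-32*x**3/375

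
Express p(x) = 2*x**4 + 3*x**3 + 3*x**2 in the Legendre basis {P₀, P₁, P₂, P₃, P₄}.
(7/5)P₀ + (9/5)P₁ + (22/7)P₂ + (6/5)P₃ + (16/35)P₄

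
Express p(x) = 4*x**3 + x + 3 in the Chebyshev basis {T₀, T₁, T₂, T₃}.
(3)T₀ + (4)T₁ + T₃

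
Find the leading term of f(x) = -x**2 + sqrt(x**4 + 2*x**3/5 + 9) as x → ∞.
x/5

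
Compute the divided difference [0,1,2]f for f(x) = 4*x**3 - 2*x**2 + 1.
10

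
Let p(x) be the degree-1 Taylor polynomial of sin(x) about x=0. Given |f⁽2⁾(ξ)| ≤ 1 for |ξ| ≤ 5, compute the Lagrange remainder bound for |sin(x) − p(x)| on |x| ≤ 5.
25/2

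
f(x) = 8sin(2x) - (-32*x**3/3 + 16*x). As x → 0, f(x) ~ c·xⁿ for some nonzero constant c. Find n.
5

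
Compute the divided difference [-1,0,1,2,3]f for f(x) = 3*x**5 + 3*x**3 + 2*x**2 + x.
15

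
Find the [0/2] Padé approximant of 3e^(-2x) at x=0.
3/(2*x**2 + 2*x + 1)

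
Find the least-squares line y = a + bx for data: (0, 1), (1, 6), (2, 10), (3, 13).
a = 3/2, b = 4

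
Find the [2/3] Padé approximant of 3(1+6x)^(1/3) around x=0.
(42*x**2 + 24*x + 3)/(-4*x**3/3 + 6*x**2 + 6*x + 1)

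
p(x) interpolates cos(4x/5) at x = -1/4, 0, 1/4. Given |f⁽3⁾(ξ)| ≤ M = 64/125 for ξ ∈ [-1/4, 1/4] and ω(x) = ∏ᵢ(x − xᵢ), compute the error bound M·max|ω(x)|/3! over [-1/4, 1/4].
sqrt(3)/3375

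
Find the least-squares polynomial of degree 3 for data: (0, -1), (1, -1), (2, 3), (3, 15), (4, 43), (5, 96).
-25/21 + (265/126)x + (-211/84)x² + (43/36)x³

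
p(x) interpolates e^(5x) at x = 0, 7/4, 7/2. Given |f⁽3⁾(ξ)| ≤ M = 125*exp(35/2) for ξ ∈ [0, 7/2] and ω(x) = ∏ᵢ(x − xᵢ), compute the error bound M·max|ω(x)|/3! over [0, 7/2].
42875*sqrt(3)*exp(35/2)/1728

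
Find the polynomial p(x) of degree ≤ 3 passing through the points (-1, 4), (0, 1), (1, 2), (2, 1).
-x**3 + 2*x**2 + 1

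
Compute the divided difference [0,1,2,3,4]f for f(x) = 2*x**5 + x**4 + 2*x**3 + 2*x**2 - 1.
21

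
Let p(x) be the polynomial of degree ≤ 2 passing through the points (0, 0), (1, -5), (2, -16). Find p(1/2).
-7/4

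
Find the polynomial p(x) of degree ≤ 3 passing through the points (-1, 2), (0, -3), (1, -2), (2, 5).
3*x**2 - 2*x - 3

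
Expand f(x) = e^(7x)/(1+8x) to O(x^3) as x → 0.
1 - x + 65*x**2/2 + O(x**3)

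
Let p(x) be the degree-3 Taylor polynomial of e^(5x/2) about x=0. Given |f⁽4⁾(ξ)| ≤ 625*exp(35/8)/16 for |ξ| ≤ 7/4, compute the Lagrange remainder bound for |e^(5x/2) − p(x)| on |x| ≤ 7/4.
1500625*exp(35/8)/98304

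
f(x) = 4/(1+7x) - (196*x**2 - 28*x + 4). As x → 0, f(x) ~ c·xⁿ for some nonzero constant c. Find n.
3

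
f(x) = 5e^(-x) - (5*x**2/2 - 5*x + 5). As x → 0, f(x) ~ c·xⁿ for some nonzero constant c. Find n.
3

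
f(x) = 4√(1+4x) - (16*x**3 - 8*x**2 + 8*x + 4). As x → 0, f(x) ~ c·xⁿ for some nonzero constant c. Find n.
4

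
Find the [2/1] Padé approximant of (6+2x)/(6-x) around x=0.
(x/3 + 1)/(1 - x/6)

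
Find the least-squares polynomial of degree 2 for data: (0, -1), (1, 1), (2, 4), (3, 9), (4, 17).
-4/5 + (2/5)x + x²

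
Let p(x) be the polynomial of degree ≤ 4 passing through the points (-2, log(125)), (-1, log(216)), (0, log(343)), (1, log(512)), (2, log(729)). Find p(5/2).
log(340405734249*2**(1/4)*3**(35/64)*5**(105/128)*7**(55/64)/17179869184)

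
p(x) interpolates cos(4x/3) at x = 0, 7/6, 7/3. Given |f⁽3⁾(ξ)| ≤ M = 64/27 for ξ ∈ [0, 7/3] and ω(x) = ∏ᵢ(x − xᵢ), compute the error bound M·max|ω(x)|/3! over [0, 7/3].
2744*sqrt(3)/19683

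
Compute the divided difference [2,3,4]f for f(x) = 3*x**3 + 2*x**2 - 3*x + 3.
29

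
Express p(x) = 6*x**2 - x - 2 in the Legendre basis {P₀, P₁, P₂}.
-P₁ + (4)P₂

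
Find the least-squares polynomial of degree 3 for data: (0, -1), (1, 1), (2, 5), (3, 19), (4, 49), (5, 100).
-8/9 + (400/189)x + (-407/252)x² + (113/108)x³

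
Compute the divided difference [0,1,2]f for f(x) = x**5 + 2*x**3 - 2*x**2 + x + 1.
19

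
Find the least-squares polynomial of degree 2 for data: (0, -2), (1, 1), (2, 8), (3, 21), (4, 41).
-59/35 + (-29/35)x + (20/7)x²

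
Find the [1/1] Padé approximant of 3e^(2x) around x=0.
(3*x + 3)/(1 - x)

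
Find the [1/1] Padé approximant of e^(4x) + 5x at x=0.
(73*x/9 + 1)/(1 - 8*x/9)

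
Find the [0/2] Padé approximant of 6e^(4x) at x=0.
6/(8*x**2 - 4*x + 1)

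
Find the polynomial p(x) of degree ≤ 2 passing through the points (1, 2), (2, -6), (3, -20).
-3*x**2 + x + 4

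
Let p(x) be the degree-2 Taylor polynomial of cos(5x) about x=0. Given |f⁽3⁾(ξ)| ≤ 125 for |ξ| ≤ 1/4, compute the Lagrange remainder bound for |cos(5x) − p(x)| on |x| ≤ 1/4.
125/384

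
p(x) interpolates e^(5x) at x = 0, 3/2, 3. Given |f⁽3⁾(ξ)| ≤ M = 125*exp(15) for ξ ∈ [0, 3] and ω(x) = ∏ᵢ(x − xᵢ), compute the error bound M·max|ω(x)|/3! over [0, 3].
125*sqrt(3)*exp(15)/8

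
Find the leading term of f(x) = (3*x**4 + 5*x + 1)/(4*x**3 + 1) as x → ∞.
3*x/4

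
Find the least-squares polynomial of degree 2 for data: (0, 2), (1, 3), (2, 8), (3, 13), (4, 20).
12/7 + (41/35)x + (6/7)x²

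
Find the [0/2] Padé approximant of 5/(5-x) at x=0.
1/(1 - x/5)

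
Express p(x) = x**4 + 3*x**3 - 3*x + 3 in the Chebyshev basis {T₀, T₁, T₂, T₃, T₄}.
(27/8)T₀ + (-3/4)T₁ + (1/2)T₂ + (3/4)T₃ + (1/8)T₄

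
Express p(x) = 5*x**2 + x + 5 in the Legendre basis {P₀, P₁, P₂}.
(20/3)P₀ + P₁ + (10/3)P₂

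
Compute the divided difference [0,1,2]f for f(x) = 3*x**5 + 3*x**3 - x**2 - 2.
53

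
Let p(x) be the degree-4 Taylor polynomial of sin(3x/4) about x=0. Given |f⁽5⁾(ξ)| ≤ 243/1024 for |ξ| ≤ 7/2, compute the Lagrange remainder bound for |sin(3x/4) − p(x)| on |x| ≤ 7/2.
1361367/1310720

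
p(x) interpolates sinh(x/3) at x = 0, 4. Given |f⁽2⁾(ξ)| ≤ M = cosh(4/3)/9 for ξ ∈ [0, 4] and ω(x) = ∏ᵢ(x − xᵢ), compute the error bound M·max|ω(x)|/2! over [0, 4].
2*cosh(4/3)/9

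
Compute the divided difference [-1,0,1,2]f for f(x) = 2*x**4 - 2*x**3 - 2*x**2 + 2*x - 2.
2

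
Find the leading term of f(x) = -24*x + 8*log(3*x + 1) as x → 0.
-36*x**2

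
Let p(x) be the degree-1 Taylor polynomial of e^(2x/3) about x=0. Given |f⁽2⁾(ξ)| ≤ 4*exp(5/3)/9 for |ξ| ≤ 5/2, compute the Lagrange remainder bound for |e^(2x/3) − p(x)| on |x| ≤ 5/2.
25*exp(5/3)/18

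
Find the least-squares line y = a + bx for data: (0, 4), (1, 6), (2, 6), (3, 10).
a = 19/5, b = 9/5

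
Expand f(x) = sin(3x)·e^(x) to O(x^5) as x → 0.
3*x + 3*x**2 - 3*x**3 - 4*x**4 + O(x**5)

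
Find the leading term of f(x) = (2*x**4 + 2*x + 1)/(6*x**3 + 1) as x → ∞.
x/3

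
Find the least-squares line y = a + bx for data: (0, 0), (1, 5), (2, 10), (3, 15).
a = 0, b = 5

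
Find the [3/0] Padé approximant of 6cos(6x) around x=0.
6 - 108*x**2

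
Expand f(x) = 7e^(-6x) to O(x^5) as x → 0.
7 - 42*x + 126*x**2 - 252*x**3 + 378*x**4 + O(x**5)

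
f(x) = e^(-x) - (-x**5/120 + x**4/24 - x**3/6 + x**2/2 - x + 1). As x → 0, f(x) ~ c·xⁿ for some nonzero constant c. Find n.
6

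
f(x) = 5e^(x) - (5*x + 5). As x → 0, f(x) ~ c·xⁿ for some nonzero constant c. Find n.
2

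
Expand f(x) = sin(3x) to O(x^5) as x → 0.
3*x - 9*x**3/2 + O(x**5)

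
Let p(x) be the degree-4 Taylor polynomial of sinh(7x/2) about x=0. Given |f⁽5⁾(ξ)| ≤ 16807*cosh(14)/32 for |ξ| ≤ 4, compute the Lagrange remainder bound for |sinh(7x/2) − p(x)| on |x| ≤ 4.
67228*cosh(14)/15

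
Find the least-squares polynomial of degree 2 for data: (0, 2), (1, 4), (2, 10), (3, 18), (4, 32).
74/35 + (-1/35)x + (13/7)x²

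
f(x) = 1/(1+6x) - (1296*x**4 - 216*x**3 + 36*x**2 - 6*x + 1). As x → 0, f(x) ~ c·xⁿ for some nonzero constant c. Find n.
5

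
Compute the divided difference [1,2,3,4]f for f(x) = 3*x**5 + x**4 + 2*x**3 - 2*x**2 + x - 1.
207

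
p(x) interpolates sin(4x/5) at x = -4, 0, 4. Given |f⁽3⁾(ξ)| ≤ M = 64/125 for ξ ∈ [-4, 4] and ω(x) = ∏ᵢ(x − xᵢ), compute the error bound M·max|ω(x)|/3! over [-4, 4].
4096*sqrt(3)/3375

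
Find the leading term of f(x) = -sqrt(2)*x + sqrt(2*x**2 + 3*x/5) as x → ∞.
3*sqrt(2)/20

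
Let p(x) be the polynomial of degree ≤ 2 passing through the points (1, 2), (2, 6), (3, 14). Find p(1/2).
3/2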